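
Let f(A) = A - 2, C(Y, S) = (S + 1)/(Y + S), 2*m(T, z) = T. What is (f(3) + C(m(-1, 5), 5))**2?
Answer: 49/9 ≈ 5.4444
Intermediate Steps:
m(T, z) = T/2
C(Y, S) = (1 + S)/(S + Y)
f(A) = -2 + A
(f(3) + C(m(-1, 5), 5))**2 = ((-2 + 3) + (1 + 5)/(5 + (1/2)*(-1)))**2 = (1 + 6/(5 - 1/2))**2 = (1 + 6/(9/2))**2 = (1 + (2/9)*6)**2 = (1 + 4/3)**2 = (7/3)**2 = 49/9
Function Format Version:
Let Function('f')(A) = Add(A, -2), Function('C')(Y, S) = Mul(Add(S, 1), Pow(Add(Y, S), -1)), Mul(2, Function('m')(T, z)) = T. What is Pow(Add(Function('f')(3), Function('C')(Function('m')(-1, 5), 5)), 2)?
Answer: Rational(49, 9) ≈ 5.4444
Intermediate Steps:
Function('m')(T, z) = Mul(Rational(1, 2), T)
Function('C')(Y, S) = Mul(Pow(Add(S, Y), -1), Add(1, S)) (Function('C')(Y, S) = Mul(Add(1, S), Pow(Add(S, Y), -1)) = Mul(Pow(Add(S, Y), -1), Add(1, S)))
Function('f')(A) = Add(-2, A)
Pow(Add(Function('f')(3), Function('C')(Function('m')(-1, 5), 5)), 2) = Pow(Add(Add(-2, 3), Mul(Pow(Add(5, Mul(Rational(1, 2), -1)), -1), Add(1, 5))), 2) = Pow(Add(1, Mul(Pow(Add(5, Rational(-1, 2)), -1), 6)), 2) = Pow(Add(1, Mul(Pow(Rational(9, 2), -1), 6)), 2) = Pow(Add(1, Mul(Rational(2, 9), 6)), 2) = Pow(Add(1, Rational(4, 3)), 2) = Pow(Rational(7, 3), 2) = Rational(49, 9)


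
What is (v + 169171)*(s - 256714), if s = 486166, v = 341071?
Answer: 117076047384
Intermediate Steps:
(v + 169171)*(s - 256714) = (341071 + 169171)*(486166 - 256714) = 510242*229452 = 117076047384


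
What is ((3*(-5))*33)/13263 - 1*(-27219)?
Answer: 120335034/4421 ≈ 27219.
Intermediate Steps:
((3*(-5))*33)/13263 - 1*(-27219) = -15*33*(1/13263) + 27219 = -495*1/13263 + 27219 = -165/4421 + 27219 = 120335034/4421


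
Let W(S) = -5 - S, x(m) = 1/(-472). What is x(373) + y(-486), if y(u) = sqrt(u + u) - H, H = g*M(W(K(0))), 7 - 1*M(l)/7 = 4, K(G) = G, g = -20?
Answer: 198239/472 + 18*I*sqrt(3) ≈ 420.0 + 31.177*I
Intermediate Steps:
x(m) = -1/472
M(l) = 21 (M(l) = 49 - 7*4 = 49 - 28 = 21)
H = -420 (H = -20*21 = -420)
y(u) = 420 + sqrt(2)*sqrt(u) (y(u) = sqrt(u + u) - 1*(-420) = sqrt(2*u) + 420 = sqrt(2)*sqrt(u) + 420 = 420 + sqrt(2)*sqrt(u))
x(373) + y(-486) = -1/472 + (420 + sqrt(2)*sqrt(-486)) = -1/472 + (420 + sqrt(2)*(9*I*sqrt(6))) = -1/472 + (420 + 18*I*sqrt(3)) = 198239/472 + 18*I*sqrt(3)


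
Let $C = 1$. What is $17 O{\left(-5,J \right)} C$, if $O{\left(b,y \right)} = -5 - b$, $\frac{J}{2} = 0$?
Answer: $0$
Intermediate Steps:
$J = 0$ ($J = 2 \cdot 0 = 0$)
$17 O{\left(-5,J \right)} C = 17 \left(-5 - -5\right) 1 = 17 \left(-5 + 5\right) 1 = 17 \cdot 0 \cdot 1 = 0 \cdot 1 = 0$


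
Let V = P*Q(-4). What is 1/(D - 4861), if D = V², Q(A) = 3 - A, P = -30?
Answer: 1/39239 ≈ 2.5485e-5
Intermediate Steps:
V = -210 (V = -30*(3 - 1*(-4)) = -30*(3 + 4) = -30*7 = -210)
D = 44100 (D = (-210)² = 44100)
1/(D - 4861) = 1/(44100 - 4861) = 1/39239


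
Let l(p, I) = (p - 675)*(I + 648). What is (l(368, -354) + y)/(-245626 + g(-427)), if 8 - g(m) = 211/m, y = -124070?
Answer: 91518056/104878675 ≈ 0.87261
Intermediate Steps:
l(p, I) = (-675 + p)*(648 + I)
g(m) = 8 - 211/m
(l(368, -354) + y)/(-245626 + g(-427)) = ((-437400 - 675*(-354) + 648*368 - 354*368) - 124070)/(-245626 + (8 - 211/(-427))) = ((-437400 + 238950 + 238464 - 130272) - 124070)/(-245626 + (8 - 211*(-1/427))) = (-90258 - 124070)/(-245626 + (8 + 211/427)) = -214328/(-245626 + 3627/427) = -214328/(-104878675/427) = -214328*(-427/104878675) = 91518056/104878675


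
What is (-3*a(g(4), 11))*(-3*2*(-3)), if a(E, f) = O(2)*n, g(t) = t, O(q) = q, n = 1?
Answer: -108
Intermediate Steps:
a(E, f) = 2 (a(E, f) = 2*1 = 2)
(-3*a(g(4), 11))*(-3*2*(-3)) = (-3*2)*(-3*2*(-3)) = -(-36)*(-3) = -6*18 = -108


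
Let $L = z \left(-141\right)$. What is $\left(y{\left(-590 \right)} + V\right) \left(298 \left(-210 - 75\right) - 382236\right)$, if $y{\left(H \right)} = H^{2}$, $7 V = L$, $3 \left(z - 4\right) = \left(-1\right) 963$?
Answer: $-165603472986$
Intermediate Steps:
$z = -317$ ($z = 4 + \frac{\left(-1\right) 963}{3} = 4 + \frac{1}{3} \left(-963\right) = 4 - 321 = -317$)
$L = 44697$ ($L = \left(-317\right) \left(-141\right) = 44697$)
$V = \frac{44697}{7}$ ($V = \frac{1}{7} \cdot 44697 = \frac{44697}{7} \approx 6385.3$)
$\left(y{\left(-590 \right)} + V\right) \left(298 \left(-210 - 75\right) - 382236\right) = \left(\left(-590\right)^{2} + \frac{44697}{7}\right) \left(298 \left(-210 - 75\right) - 382236\right) = \left(348100 + \frac{44697}{7}\right) \left(298 \left(-285\right) - 382236\right) = \frac{2481397 \left(-84930 - 382236\right)}{7} = \frac{2481397}{7} \left(-467166\right) = -165603472986$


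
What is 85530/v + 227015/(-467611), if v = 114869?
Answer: 13917782795/53714007959 ≈ 0.25911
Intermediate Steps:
85530/v + 227015/(-467611) = 85530/114869 + 227015/(-467611) = 85530*(1/114869) + 227015*(-1/467611) = 85530/114869 - 227015/467611 = 13917782795/53714007959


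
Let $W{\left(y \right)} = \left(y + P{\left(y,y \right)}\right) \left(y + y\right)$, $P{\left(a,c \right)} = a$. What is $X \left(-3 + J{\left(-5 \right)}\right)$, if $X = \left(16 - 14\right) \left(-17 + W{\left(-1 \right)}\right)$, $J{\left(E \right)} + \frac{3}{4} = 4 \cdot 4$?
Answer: $- \frac{637}{2} \approx -318.5$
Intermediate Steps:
$J{\left(E \right)} = \frac{61}{4}$ ($J{\left(E \right)} = - \frac{3}{4} + 4 \cdot 4 = - \frac{3}{4} + 16 = \frac{61}{4}$)
$W{\left(y \right)} = 4 y^{2}$ ($W{\left(y \right)} = \left(y + y\right) \left(y + y\right) = 2 y 2 y = 4 y^{2}$)
$X = -26$ ($X = \left(16 - 14\right) \left(-17 + 4 \left(-1\right)^{2}\right) = 2 \left(-17 + 4 \cdot 1\right) = 2 \left(-17 + 4\right) = 2 \left(-13\right) = -26$)
$X \left(-3 + J{\left(-5 \right)}\right) = - 26 \left(-3 + \frac{61}{4}\right) = \left(-26\right) \frac{49}{4} = - \frac{637}{2}$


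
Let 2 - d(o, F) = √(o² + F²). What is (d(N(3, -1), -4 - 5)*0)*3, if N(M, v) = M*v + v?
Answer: 0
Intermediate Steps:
N(M, v) = v + M*v
d(o, F) = 2 - √(F² + o²) (d(o, F) = 2 - √(o² + F²) = 2 - √(F² + o²))
(d(N(3, -1), -4 - 5)*0)*3 = ((2 - √((-4 - 5)² + (-(1 + 3))²))*0)*3 = ((2 - √((-9)² + (-1*4)²))*0)*3 = ((2 - √(81 + (-4)²))*0)*3 = ((2 - √(81 + 16))*0)*3 = ((2 - √97)*0)*3 = 0*3 = 0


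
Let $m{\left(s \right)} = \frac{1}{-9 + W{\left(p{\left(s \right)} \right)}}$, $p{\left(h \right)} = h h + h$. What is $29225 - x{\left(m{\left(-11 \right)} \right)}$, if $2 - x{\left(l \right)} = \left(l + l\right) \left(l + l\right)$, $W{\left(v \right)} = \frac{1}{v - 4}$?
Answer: $\frac{26540636551}{908209} \approx 29223.0$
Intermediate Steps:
$p{\left(h \right)} = h + h^{2}$ ($p{\left(h \right)} = h^{2} + h = h + h^{2}$)
$W{\left(v \right)} = \frac{1}{-4 + v}$
$m{\left(s \right)} = \frac{1}{-9 + \frac{1}{-4 + s \left(1 + s\right)}}$
$x{\left(l \right)} = 2 - 4 l^{2}$ ($x{\left(l \right)} = 2 - \left(l + l\right) \left(l + l\right) = 2 - 2 l 2 l = 2 - 4 l^{2}$)
$29225 - x{\left(m{\left(-11 \right)} \right)} = 29225 - \left(2 - 4 \left(\frac{4 - - 11 \left(1 - 11\right)}{-37 + 9 \left(-11\right) \left(1 - 11\right)}\right)^{2}\right) = 29225 - \left(2 - 4 \left(\frac{4 - \left(-11\right) \left(-10\right)}{-37 + 9 \left(-11\right) \left(-10\right)}\right)^{2}\right) = 29225 - \left(2 - 4 \left(\frac{4 - 110}{-37 + 990}\right)^{2}\right) = 29225 - \left(2 - 4 \left(\frac{1}{953} \left(-106\right)\right)^{2}\right) = 29225 - \left(2 - 4 \left(- \frac{106}{953}\right)^{2}\right) = 29225 - \left(2 - \frac{44944}{908209}\right) = 29225 - \frac{1771474}{908209} = \frac{26540636551}{908209}$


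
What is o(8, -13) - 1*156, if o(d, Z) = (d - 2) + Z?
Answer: -163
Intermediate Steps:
o(d, Z) = -2 + Z + d (o(d, Z) = (-2 + d) + Z = -2 + Z + d)
o(8, -13) - 1*156 = (-2 - 13 + 8) - 1*156 = -7 - 156 = -163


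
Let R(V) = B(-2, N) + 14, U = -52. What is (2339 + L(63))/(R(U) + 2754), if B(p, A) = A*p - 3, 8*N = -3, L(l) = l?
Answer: 9608/11063 ≈ 0.86848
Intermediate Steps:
N = -3/8 (N = (⅛)*(-3) = -3/8 ≈ -0.37500)
B(p, A) = -3 + A*p
R(V) = 47/4 (R(V) = (-3 - 3/8*(-2)) + 14 = (-3 + ¾) + 14 = -9/4 + 14 = 47/4)
(2339 + L(63))/(R(U) + 2754) = (2339 + 63)/(47/4 + 2754) = 2402/(11063/4) = 2402*(4/11063) = 9608/11063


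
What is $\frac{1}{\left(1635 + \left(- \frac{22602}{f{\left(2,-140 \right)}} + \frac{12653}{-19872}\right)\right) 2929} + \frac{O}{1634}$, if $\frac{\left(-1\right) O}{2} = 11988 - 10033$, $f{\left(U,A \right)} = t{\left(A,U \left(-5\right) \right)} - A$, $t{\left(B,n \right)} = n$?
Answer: $- \frac{10802470868427625}{4514383407512819} \approx -2.3929$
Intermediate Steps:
$f{\left(U,A \right)} = - A - 5 U$ ($f{\left(U,A \right)} = U \left(-5\right) - A = - 5 U - A = - A - 5 U$)
$O = -3910$ ($O = - 2 \left(11988 - 10033\right) = \left(-2\right) 1955 = -3910$)
$\frac{1}{\left(1635 + \left(- \frac{22602}{f{\left(2,-140 \right)}} + \frac{12653}{-19872}\right)\right) 2929} + \frac{O}{1634} = \frac{1}{\left(1635 + \left(- \frac{22602}{\left(-1\right) \left(-140\right) - 10} + \frac{12653}{-19872}\right)\right) 2929} - \frac{3910}{1634} = \frac{1}{1635 + \left(- \frac{22602}{140 - 10} + 12653 \left(- \frac{1}{19872}\right)\right)} \frac{1}{2929} - \frac{1955}{817} = \frac{1}{1635 - \left(\frac{12653}{19872} + \frac{22602}{130}\right)} \frac{1}{2929} - \frac{1955}{817} = \frac{1}{1635 - \frac{225395917}{1291680}} \cdot \frac{1}{2929} - \frac{1955}{817} = \frac{1}{\frac{1886500883}{1291680}} \cdot \frac{1}{2929} - \frac{1955}{817} = \frac{1291680}{1886500883} \cdot \frac{1}{2929} - \frac{1955}{817} = \frac{1291680}{5525561086307} - \frac{1955}{817} = - \frac{10802470868427625}{4514383407512819}$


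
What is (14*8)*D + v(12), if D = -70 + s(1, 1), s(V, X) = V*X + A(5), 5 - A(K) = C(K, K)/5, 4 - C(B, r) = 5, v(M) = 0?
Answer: -35728/5 ≈ -7145.6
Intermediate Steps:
C(B, r) = -1 (C(B, r) = 4 - 1*5 = 4 - 5 = -1)
A(K) = 26/5 (A(K) = 5 - (-1)/5 = 5 - 1*(-⅕) = 5 + ⅕ = 26/5)
s(V, X) = 26/5 + V*X (s(V, X) = V*X + 26/5 = 26/5 + V*X)
D = -319/5 (D = -70 + (26/5 + 1*1) = -70 + (26/5 + 1) = -70 + 31/5 = -319/5 ≈ -63.800)
(14*8)*D + v(12) = (14*8)*(-319/5) + 0 = 112*(-319/5) + 0 = -35728/5 + 0 = -35728/5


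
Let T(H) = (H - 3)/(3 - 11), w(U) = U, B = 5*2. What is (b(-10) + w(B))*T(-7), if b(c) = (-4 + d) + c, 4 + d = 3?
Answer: -25/4 ≈ -6.2500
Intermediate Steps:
d = -1 (d = -4 + 3 = -1)
B = 10
b(c) = -5 + c (b(c) = (-4 - 1) + c = -5 + c)
T(H) = 3/8 - H/8 (T(H) = (-3 + H)/(-8) = (-3 + H)*(-⅛) = 3/8 - H/8)
(b(-10) + w(B))*T(-7) = ((-5 - 10) + 10)*(3/8 - ⅛*(-7)) = (-15 + 10)*(3/8 + 7/8) = -5*5/4 = -25/4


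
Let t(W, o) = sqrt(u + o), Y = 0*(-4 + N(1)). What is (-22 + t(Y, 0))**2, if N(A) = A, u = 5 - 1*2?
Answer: (22 - sqrt(3))**2 ≈ 410.79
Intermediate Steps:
u = 3 (u = 5 - 2 = 3)
Y = 0 (Y = 0*(-4 + 1) = 0*(-3) = 0)
t(W, o) = sqrt(3 + o)
(-22 + t(Y, 0))**2 = (-22 + sqrt(3 + 0))**2 = (-22 + sqrt(3))**2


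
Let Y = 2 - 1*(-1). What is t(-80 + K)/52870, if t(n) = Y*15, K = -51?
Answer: 9/10574 ≈ 0.00085114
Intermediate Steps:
Y = 3 (Y = 2 + 1 = 3)
t(n) = 45 (t(n) = 3*15 = 45)
t(-80 + K)/52870 = 45/52870 = 45*(1/52870) = 9/10574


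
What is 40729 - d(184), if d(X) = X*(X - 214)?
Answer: 46249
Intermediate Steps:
d(X) = X*(-214 + X)
40729 - d(184) = 40729 - 184*(-214 + 184) = 40729 - 184*(-30) = 40729 - 1*(-5520) = 40729 + 5520 = 46249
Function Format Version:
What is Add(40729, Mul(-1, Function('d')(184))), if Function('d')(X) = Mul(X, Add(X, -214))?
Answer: 46249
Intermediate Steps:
Function('d')(X) = Mul(X, Add(-214, X))
Add(40729, Mul(-1, Function('d')(184))) = Add(40729, Mul(-1, Mul(184, Add(-214, 184)))) = Add(40729, Mul(-1, Mul(184, -30))) = Add(40729, Mul(-1, -5520)) = Add(40729, 5520) = 46249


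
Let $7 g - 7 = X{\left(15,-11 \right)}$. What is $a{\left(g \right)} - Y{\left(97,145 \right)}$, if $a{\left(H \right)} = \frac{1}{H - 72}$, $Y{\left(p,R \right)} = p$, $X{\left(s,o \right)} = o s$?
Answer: $- \frac{64221}{662} \approx -97.011$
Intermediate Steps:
$g = - \frac{158}{7}$ ($g = 1 + \frac{\left(-11\right) 15}{7} = 1 + \frac{1}{7} \left(-165\right) = 1 - \frac{165}{7} = - \frac{158}{7} \approx -22.571$)
$a{\left(H \right)} = \frac{1}{-72 + H}$
$a{\left(g \right)} - Y{\left(97,145 \right)} = \frac{1}{-72 - \frac{158}{7}} - 97 = \frac{1}{- \frac{662}{7}} - 97 = - \frac{7}{662} - 97 = - \frac{64221}{662}$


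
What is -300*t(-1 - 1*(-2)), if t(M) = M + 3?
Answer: -1200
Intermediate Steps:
t(M) = 3 + M
-300*t(-1 - 1*(-2)) = -300*(3 + (-1 - 1*(-2))) = -300*(3 + (-1 + 2)) = -300*(3 + 1) = -300*4 = -1200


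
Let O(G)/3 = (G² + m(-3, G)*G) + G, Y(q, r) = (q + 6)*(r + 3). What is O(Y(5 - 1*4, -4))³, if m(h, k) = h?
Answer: 6751269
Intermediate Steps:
Y(q, r) = (3 + r)*(6 + q) (Y(q, r) = (6 + q)*(3 + r) = (3 + r)*(6 + q))
O(G) = -6*G + 3*G² (O(G) = 3*((G² - 3*G) + G) = 3*(G² - 2*G) = -6*G + 3*G²)
O(Y(5 - 1*4, -4))³ = (3*(18 + 3*(5 - 1*4) + 6*(-4) + (5 - 1*4)*(-4))*(-2 + (18 + 3*(5 - 1*4) + 6*(-4) + (5 - 1*4)*(-4))))³ = (3*(18 + 3*(5 - 4) - 24 + (5 - 4)*(-4))*(-2 + (18 + 3*(5 - 4) - 24 + (5 - 4)*(-4))))³ = (3*(18 + 3*1 - 24 + 1*(-4))*(-2 + (18 + 3*1 - 24 + 1*(-4))))³ = (3*(18 + 3 - 24 - 4)*(-2 + (18 + 3 - 24 - 4)))³ = (3*(-7)*(-2 - 7))³ = (3*(-7)*(-9))³ = 189³ = 6751269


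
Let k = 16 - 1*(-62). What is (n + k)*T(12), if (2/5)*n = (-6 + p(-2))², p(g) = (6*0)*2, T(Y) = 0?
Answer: 0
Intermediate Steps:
k = 78 (k = 16 + 62 = 78)
p(g) = 0 (p(g) = 0*2 = 0)
n = 90 (n = 5*(-6 + 0)²/2 = (5/2)*(-6)² = (5/2)*36 = 90)
(n + k)*T(12) = (90 + 78)*0 = 168*0 = 0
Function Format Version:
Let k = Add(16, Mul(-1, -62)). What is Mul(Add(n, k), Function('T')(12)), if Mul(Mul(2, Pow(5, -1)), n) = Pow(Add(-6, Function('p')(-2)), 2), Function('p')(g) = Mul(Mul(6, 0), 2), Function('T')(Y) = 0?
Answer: 0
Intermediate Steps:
k = 78 (k = Add(16, 62) = 78)
Function('p')(g) = 0 (Function('p')(g) = Mul(0, 2) = 0)
n = 90 (n = Mul(Rational(5, 2), Pow(Add(-6, 0), 2)) = Mul(Rational(5, 2), Pow(-6, 2)) = Mul(Rational(5, 2), 36) = 90)
Mul(Add(n, k), Function('T')(12)) = Mul(Add(90, 78), 0) = Mul(168, 0) = 0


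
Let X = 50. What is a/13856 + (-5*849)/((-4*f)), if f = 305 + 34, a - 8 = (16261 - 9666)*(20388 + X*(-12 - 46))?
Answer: 814848259/97858 ≈ 8326.8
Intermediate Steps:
a = 115333368 (a = 8 + (16261 - 9666)*(20388 + 50*(-12 - 46)) = 8 + 6595*(20388 + 50*(-58)) = 8 + 6595*(20388 - 2900) = 8 + 6595*17488 = 8 + 115333360 = 115333368)
f = 339
a/13856 + (-5*849)/((-4*f)) = 115333368/13856 + (-5*849)/((-4*339)) = 115333368*(1/13856) - 4245/(-1356) = 14416671/1732 - 4245*(-1/1356) = 14416671/1732 + 1415/452 = 814848259/97858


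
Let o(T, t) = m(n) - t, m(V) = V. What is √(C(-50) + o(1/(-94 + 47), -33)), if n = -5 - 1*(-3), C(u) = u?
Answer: I*√19 ≈ 4.3589*I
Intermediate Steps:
n = -2 (n = -5 + 3 = -2)
o(T, t) = -2 - t
√(C(-50) + o(1/(-94 + 47), -33)) = √(-50 + (-2 - 1*(-33))) = √(-50 + (-2 + 33)) = √(-50 + 31) = √(-19) = I*√19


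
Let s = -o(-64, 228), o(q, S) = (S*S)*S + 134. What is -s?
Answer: 11852486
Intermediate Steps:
o(q, S) = 134 + S**3 (o(q, S) = S**2*S + 134 = S**3 + 134 = 134 + S**3)
s = -11852486 (s = -(134 + 228**3) = -(134 + 11852352) = -1*11852486 = -11852486)
-s = -1*(-11852486) = 11852486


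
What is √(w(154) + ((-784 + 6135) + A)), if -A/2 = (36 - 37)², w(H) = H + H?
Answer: √5657 ≈ 75.213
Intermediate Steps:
w(H) = 2*H
A = -2 (A = -2*(36 - 37)² = -2*(-1)² = -2*1 = -2)
√(w(154) + ((-784 + 6135) + A)) = √(2*154 + ((-784 + 6135) - 2)) = √(308 + (5351 - 2)) = √(308 + 5349) = √5657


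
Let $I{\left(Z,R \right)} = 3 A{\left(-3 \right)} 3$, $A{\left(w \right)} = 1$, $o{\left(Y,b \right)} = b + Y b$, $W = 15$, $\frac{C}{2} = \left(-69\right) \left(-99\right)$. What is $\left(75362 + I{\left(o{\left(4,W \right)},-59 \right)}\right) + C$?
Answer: $89033$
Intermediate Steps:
$C = 13662$ ($C = 2 \left(\left(-69\right) \left(-99\right)\right) = 2 \cdot 6831 = 13662$)
$I{\left(Z,R \right)} = 9$ ($I{\left(Z,R \right)} = 3 \cdot 1 \cdot 3 = 3 \cdot 3 = 9$)
$\left(75362 + I{\left(o{\left(4,W \right)},-59 \right)}\right) + C = \left(75362 + 9\right) + 13662 = 75371 + 13662 = 89033$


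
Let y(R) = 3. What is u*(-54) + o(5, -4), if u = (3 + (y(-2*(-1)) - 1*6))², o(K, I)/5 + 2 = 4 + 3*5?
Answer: 85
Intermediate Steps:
o(K, I) = 85 (o(K, I) = -10 + 5*(4 + 3*5) = -10 + 5*(4 + 15) = -10 + 5*19 = -10 + 95 = 85)
u = 0 (u = (3 + (3 - 1*6))² = (3 + (3 - 6))² = (3 - 3)² = 0² = 0)
u*(-54) + o(5, -4) = 0*(-54) + 85 = 0 + 85 = 85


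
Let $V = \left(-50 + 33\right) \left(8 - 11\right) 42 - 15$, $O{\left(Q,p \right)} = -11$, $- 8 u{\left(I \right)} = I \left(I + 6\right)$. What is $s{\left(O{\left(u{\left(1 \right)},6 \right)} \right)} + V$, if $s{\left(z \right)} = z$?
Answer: $2116$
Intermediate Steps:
$u{\left(I \right)} = - \frac{I \left(6 + I\right)}{8}$ ($u{\left(I \right)} = - \frac{I \left(I + 6\right)}{8} = - \frac{I \left(6 + I\right)}{8}$)
$V = 2127$ ($V = \left(-17\right) \left(-3\right) 42 - 15 = 51 \cdot 42 - 15 = 2142 - 15 = 2127$)
$s{\left(O{\left(u{\left(1 \right)},6 \right)} \right)} + V = -11 + 2127 = 2116$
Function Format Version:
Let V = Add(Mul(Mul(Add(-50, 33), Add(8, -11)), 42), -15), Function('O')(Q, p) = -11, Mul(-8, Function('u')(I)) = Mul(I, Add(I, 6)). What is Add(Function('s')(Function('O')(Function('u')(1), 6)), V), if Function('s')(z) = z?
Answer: 2116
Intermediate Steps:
Function('u')(I) = Mul(Rational(-1, 8), I, Add(6, I)) (Function('u')(I) = Mul(Rational(-1, 8), Mul(I, Add(I, 6))) = Mul(Rational(-1, 8), Mul(I, Add(6, I))) = Mul(Rational(-1, 8), I, Add(6, I)))
V = 2127 (V = Add(Mul(Mul(-17, -3), 42), -15) = Add(Mul(51, 42), -15) = Add(2142, -15) = 2127)
Add(Function('s')(Function('O')(Function('u')(1), 6)), V) = Add(-11, 2127) = 2116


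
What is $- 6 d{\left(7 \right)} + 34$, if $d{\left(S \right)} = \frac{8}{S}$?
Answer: $\frac{190}{7} \approx 27.143$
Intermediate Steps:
$- 6 d{\left(7 \right)} + 34 = - 6 \cdot \frac{8}{7} + 34 = - 6 \cdot 8 \cdot \frac{1}{7} + 34 = \left(-6\right) \frac{8}{7} + 34 = - \frac{48}{7} + 34 = \frac{190}{7}$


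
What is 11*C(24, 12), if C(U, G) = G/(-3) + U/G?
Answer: -22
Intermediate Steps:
C(U, G) = -G/3 + U/G (C(U, G) = G*(-⅓) + U/G = -G/3 + U/G)
11*C(24, 12) = 11*(-⅓*12 + 24/12) = 11*(-4 + 24*(1/12)) = 11*(-4 + 2) = 11*(-2) = -22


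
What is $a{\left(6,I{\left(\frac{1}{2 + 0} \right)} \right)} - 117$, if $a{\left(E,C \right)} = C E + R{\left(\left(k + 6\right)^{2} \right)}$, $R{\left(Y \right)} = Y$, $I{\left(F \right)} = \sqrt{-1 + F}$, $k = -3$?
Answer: $-108 + 3 i \sqrt{2} \approx -108.0 + 4.2426 i$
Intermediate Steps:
$a{\left(E,C \right)} = 9 + C E$ ($a{\left(E,C \right)} = C E + \left(-3 + 6\right)^{2} = C E + 3^{2} = C E + 9 = 9 + C E$)
$a{\left(6,I{\left(\frac{1}{2 + 0} \right)} \right)} - 117 = \left(9 + \sqrt{-1 + \frac{1}{2 + 0}} \cdot 6\right) - 117 = \left(9 + \sqrt{-1 + \frac{1}{2}} \cdot 6\right) - 117 = \left(9 + \sqrt{- \frac{1}{2}} \cdot 6\right) - 117 = \left(9 + \frac{i \sqrt{2}}{2} \cdot 6\right) - 117 = \left(9 + 3 i \sqrt{2}\right) - 117 = -108 + 3 i \sqrt{2}$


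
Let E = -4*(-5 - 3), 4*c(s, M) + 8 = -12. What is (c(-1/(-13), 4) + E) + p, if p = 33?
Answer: 60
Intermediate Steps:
c(s, M) = -5 (c(s, M) = -2 + (¼)*(-12) = -2 - 3 = -5)
E = 32 (E = -4*(-8) = 32)
(c(-1/(-13), 4) + E) + p = (-5 + 32) + 33 = 27 + 33 = 60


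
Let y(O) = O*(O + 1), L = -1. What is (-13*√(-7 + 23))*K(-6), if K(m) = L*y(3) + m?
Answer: 936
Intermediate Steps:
y(O) = O*(1 + O)
K(m) = -12 + m (K(m) = -3*(1 + 3) + m = -3*4 + m = -1*12 + m = -12 + m)
(-13*√(-7 + 23))*K(-6) = (-13*√(-7 + 23))*(-12 - 6) = -13*√16*(-18) = -13*4*(-18) = -52*(-18) = 936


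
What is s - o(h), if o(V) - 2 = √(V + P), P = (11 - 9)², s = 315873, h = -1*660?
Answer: 315871 - 4*I*√41 ≈ 3.1587e+5 - 25.612*I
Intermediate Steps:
h = -660
P = 4 (P = 2² = 4)
o(V) = 2 + √(4 + V) (o(V) = 2 + √(V + 4) = 2 + √(4 + V))
s - o(h) = 315873 - (2 + √(4 - 660)) = 315873 - (2 + √(-656)) = 315873 - (2 + 4*I*√41) = 315873 + (-2 - 4*I*√41) = 315871 - 4*I*√41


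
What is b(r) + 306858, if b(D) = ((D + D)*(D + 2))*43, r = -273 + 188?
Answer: 913588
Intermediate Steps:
r = -85
b(D) = 86*D*(2 + D) (b(D) = ((2*D)*(2 + D))*43 = (2*D*(2 + D))*43 = 86*D*(2 + D))
b(r) + 306858 = 86*(-85)*(2 - 85) + 306858 = 86*(-85)*(-83) + 306858 = 606730 + 306858 = 913588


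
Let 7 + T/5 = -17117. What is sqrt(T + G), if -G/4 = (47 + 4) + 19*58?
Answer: 2*I*sqrt(22558) ≈ 300.39*I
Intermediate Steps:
T = -85620 (T = -35 + 5*(-17117) = -35 - 85585 = -85620)
G = -4612 (G = -4*((47 + 4) + 19*58) = -4*(51 + 1102) = -4*1153 = -4612)
sqrt(T + G) = sqrt(-85620 - 4612) = sqrt(-90232) = 2*I*sqrt(22558)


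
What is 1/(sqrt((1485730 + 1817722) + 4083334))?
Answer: sqrt(820754)/2462262 ≈ 0.00036794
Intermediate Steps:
1/(sqrt((1485730 + 1817722) + 4083334)) = 1/(sqrt(3303452 + 4083334)) = 1/(sqrt(7386786)) = 1/(3*sqrt(820754)) = sqrt(820754)/2462262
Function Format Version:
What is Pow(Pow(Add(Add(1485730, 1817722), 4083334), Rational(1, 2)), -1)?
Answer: Mul(Rational(1, 2462262), Pow(820754, Rational(1, 2))) ≈ 0.00036794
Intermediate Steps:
Pow(Pow(Add(Add(1485730, 1817722), 4083334), Rational(1, 2)), -1) = Pow(Pow(Add(3303452, 4083334), Rational(1, 2)), -1) = Pow(Pow(7386786, Rational(1, 2)), -1) = Pow(Mul(3, Pow(820754, Rational(1, 2))), -1) = Mul(Rational(1, 2462262), Pow(820754, Rational(1, 2)))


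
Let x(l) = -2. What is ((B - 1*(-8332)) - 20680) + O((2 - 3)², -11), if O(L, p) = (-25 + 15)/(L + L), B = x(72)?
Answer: -12355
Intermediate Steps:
B = -2
O(L, p) = -5/L (O(L, p) = -10*1/(2*L) = -5/L)
((B - 1*(-8332)) - 20680) + O((2 - 3)², -11) = ((-2 - 1*(-8332)) - 20680) - 5/(2 - 3)² = ((-2 + 8332) - 20680) - 5/((-1)²) = (8330 - 20680) - 5/1 = -12350 - 5*1 = -12350 - 5 = -12355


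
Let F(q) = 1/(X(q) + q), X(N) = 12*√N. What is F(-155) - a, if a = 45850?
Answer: -13709151/299 - 12*I*√155/46345 ≈ -45850.0 - 0.0032236*I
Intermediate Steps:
F(q) = 1/(q + 12*√q) (F(q) = 1/(12*√q + q) = 1/(q + 12*√q))
F(-155) - a = 1/(-155 + 12*√(-155)) - 1*45850 = 1/(-155 + 12*(I*√155)) - 45850 = 1/(-155 + 12*I*√155) - 45850 = -45850 + 1/(-155 + 12*I*√155)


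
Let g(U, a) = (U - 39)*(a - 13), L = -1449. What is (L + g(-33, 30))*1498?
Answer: -4004154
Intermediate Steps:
g(U, a) = (-39 + U)*(-13 + a)
(L + g(-33, 30))*1498 = (-1449 + (507 - 39*30 - 13*(-33) - 33*30))*1498 = (-1449 + (507 - 1170 + 429 - 990))*1498 = (-1449 - 1224)*1498 = -2673*1498 = -4004154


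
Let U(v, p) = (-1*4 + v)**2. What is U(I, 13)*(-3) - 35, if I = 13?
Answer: -278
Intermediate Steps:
U(v, p) = (-4 + v)**2
U(I, 13)*(-3) - 35 = (-4 + 13)**2*(-3) - 35 = 9**2*(-3) - 35 = 81*(-3) - 35 = -243 - 35 = -278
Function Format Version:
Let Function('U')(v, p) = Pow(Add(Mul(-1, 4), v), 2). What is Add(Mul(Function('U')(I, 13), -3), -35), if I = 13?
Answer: -278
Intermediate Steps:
Function('U')(v, p) = Pow(Add(-4, v), 2)
Add(Mul(Function('U')(I, 13), -3), -35) = Add(Mul(Pow(Add(-4, 13), 2), -3), -35) = Add(Mul(Pow(9, 2), -3), -35) = Add(Mul(81, -3), -35) = Add(-243, -35) = -278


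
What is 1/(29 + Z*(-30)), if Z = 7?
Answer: -1/181 ≈ -0.0055249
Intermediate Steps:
1/(29 + Z*(-30)) = 1/(29 + 7*(-30)) = 1/(29 - 210) = 1/(-181) = -1/181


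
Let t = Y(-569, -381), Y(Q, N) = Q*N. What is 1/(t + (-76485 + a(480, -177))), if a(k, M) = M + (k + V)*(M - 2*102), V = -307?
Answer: 1/74214 ≈ 1.3475e-5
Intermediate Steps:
Y(Q, N) = N*Q
t = 216789 (t = -381*(-569) = 216789)
a(k, M) = M + (-307 + k)*(-204 + M) (a(k, M) = M + (k - 307)*(M - 2*102) = M + (-307 + k)*(M - 204) = M + (-307 + k)*(-204 + M))
1/(t + (-76485 + a(480, -177))) = 1/(216789 + (-76485 + (62628 - 306*(-177) - 204*480 - 177*480))) = 1/(216789 + (-76485 + (62628 + 54162 - 97920 - 84960))) = 1/(216789 + (-76485 - 66090)) = 1/(216789 - 142575) = 1/74214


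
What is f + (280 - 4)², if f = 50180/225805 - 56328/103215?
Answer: 118359039425724/1553764205 ≈ 76176.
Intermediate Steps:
f = -502654356/1553764205 (f = 50180*(1/225805) - 56328*1/103215 = 10036/45161 - 18776/34405 = -502654356/1553764205 ≈ -0.32351)
f + (280 - 4)² = -502654356/1553764205 + (280 - 4)² = -502654356/1553764205 + 276² = -502654356/1553764205 + 76176 = 118359039425724/1553764205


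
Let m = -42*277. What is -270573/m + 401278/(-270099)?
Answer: 22804342825/1047443922 ≈ 21.771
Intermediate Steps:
m = -11634
-270573/m + 401278/(-270099) = -270573/(-11634) + 401278/(-270099) = -270573*(-1/11634) + 401278*(-1/270099) = 90191/3878 - 401278/270099 = 22804342825/1047443922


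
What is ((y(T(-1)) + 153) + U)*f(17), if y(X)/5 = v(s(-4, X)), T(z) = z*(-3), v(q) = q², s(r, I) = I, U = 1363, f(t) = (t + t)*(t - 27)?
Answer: -530740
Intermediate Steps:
f(t) = 2*t*(-27 + t) (f(t) = (2*t)*(-27 + t) = 2*t*(-27 + t))
T(z) = -3*z
y(X) = 5*X²
((y(T(-1)) + 153) + U)*f(17) = ((5*(-3*(-1))² + 153) + 1363)*(2*17*(-27 + 17)) = ((5*3² + 153) + 1363)*(2*17*(-10)) = ((5*9 + 153) + 1363)*(-340) = ((45 + 153) + 1363)*(-340) = (198 + 1363)*(-340) = 1561*(-340) = -530740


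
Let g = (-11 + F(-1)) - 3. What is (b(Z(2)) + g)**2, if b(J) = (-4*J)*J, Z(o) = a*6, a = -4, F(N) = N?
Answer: 5377761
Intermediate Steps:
Z(o) = -24 (Z(o) = -4*6 = -24)
g = -15 (g = (-11 - 1) - 3 = -12 - 3 = -15)
b(J) = -4*J**2
(b(Z(2)) + g)**2 = (-4*(-24)**2 - 15)**2 = (-4*576 - 15)**2 = (-2304 - 15)**2 = (-2319)**2 = 5377761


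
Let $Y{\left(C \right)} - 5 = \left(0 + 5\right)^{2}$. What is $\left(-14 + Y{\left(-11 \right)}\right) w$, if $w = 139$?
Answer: $2224$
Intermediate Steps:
$Y{\left(C \right)} = 30$ ($Y{\left(C \right)} = 5 + \left(0 + 5\right)^{2} = 5 + 5^{2} = 5 + 25 = 30$)
$\left(-14 + Y{\left(-11 \right)}\right) w = \left(-14 + 30\right) 139 = 16 \cdot 139 = 2224$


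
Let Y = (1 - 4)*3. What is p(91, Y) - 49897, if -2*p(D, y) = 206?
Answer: -50000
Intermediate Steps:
Y = -9 (Y = -3*3 = -9)
p(D, y) = -103 (p(D, y) = -½*206 = -103)
p(91, Y) - 49897 = -103 - 49897 = -50000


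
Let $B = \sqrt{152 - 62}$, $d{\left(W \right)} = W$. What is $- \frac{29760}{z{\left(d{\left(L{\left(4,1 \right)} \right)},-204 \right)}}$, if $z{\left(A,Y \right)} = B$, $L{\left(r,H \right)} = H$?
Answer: $- 992 \sqrt{10} \approx -3137.0$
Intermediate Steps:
$B = 3 \sqrt{10}$ ($B = \sqrt{90} = 3 \sqrt{10} \approx 9.4868$)
$z{\left(A,Y \right)} = 3 \sqrt{10}$
$- \frac{29760}{z{\left(d{\left(L{\left(4,1 \right)} \right)},-204 \right)}} = - \frac{29760}{3 \sqrt{10}} = - 29760 \frac{\sqrt{10}}{30} = - 992 \sqrt{10}$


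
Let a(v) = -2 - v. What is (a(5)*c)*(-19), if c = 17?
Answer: 2261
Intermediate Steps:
(a(5)*c)*(-19) = ((-2 - 1*5)*17)*(-19) = ((-2 - 5)*17)*(-19) = -7*17*(-19) = -119*(-19) = 2261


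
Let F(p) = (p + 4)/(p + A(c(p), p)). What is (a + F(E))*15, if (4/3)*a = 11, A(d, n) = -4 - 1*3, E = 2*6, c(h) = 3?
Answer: 687/4 ≈ 171.75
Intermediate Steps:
E = 12
A(d, n) = -7 (A(d, n) = -4 - 3 = -7)
a = 33/4 (a = (3/4)*11 = 33/4 ≈ 8.2500)
F(p) = (4 + p)/(-7 + p) (F(p) = (p + 4)/(p - 7) = (4 + p)/(-7 + p))
(a + F(E))*15 = (33/4 + (4 + 12)/(-7 + 12))*15 = (33/4 + 16/5)*15 = (229/20)*15 = 687/4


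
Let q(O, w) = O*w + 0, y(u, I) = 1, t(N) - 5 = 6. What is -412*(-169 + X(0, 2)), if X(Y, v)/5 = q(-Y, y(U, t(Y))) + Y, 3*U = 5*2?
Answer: 69628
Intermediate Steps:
U = 10/3 (U = (5*2)/3 = (⅓)*10 = 10/3 ≈ 3.3333)
t(N) = 11 (t(N) = 5 + 6 = 11)
q(O, w) = O*w
X(Y, v) = 0 (X(Y, v) = 5*(-Y*1 + Y) = 5*(-Y + Y) = 5*0 = 0)
-412*(-169 + X(0, 2)) = -412*(-169 + 0) = -412*(-169) = 69628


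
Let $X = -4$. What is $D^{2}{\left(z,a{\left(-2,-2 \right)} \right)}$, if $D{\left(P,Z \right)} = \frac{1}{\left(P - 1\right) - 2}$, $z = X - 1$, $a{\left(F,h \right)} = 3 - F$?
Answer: $\frac{1}{64} \approx 0.015625$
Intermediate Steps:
$z = -5$ ($z = -4 - 1 = -5$)
$D{\left(P,Z \right)} = \frac{1}{-3 + P}$ ($D{\left(P,Z \right)} = \frac{1}{\left(-1 + P\right) - 2} = \frac{1}{-3 + P}$)
$D^{2}{\left(z,a{\left(-2,-2 \right)} \right)} = \left(\frac{1}{-3 - 5}\right)^{2} = \left(\frac{1}{-8}\right)^{2} = \left(- \frac{1}{8}\right)^{2} = \frac{1}{64}$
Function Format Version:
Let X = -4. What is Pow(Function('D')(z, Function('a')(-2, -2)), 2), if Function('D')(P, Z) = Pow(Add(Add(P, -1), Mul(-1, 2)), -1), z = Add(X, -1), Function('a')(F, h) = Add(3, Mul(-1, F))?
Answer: Rational(1, 64) ≈ 0.015625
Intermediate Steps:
z = -5 (z = Add(-4, -1) = -5)
Function('D')(P, Z) = Pow(Add(-3, P), -1) (Function('D')(P, Z) = Pow(Add(Add(-1, P), -2), -1) = Pow(Add(-3, P), -1))
Pow(Function('D')(z, Function('a')(-2, -2)), 2) = Pow(Pow(Add(-3, -5), -1), 2) = Pow(Pow(-8, -1), 2) = Pow(Rational(-1, 8), 2) = Rational(1, 64)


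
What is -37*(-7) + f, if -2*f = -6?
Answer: 262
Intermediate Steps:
f = 3 (f = -1/2*(-6) = 3)
-37*(-7) + f = -37*(-7) + 3 = 259 + 3 = 262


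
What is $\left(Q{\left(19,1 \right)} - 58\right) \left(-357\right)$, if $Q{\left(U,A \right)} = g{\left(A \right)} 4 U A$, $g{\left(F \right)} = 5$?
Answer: $-114954$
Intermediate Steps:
$Q{\left(U,A \right)} = 20 A U$ ($Q{\left(U,A \right)} = 5 \cdot 4 U A = 20 U A = 20 A U$)
$\left(Q{\left(19,1 \right)} - 58\right) \left(-357\right) = \left(20 \cdot 1 \cdot 19 - 58\right) \left(-357\right) = \left(380 - 58\right) \left(-357\right) = 322 \left(-357\right) = -114954$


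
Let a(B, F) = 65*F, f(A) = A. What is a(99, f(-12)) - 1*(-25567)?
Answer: 24787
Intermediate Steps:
a(99, f(-12)) - 1*(-25567) = 65*(-12) - 1*(-25567) = -780 + 25567 = 24787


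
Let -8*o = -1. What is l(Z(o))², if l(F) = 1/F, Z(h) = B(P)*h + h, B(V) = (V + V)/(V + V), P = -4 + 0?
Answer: 16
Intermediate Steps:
P = -4
B(V) = 1 (B(V) = (2*V)/((2*V)) = (2*V)*(1/(2*V)) = 1)
o = ⅛ (o = -⅛*(-1) = ⅛ ≈ 0.12500)
Z(h) = 2*h (Z(h) = 1*h + h = h + h = 2*h)
l(Z(o))² = (1/(2*(⅛)))² = (1/(¼))² = 4² = 16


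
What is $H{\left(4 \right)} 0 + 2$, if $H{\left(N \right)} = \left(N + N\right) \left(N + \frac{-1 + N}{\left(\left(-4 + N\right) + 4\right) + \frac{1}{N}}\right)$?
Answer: $2$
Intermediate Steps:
$H{\left(N \right)} = 2 N \left(N + \frac{-1 + N}{N + \frac{1}{N}}\right)$
$H{\left(4 \right)} 0 + 2 = \frac{2 \cdot 4^{3} \left(1 + 4\right)}{1 + 4^{2}} \cdot 0 + 2 = 2 \cdot 64 \frac{1}{1 + 16} \cdot 5 \cdot 0 + 2 = 2 \cdot 64 \cdot \frac{1}{17} \cdot 5 \cdot 0 + 2 = \frac{640}{17} \cdot 0 + 2 = 0 + 2 = 2$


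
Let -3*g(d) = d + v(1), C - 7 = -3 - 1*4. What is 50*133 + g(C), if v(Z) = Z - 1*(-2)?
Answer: 6649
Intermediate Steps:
v(Z) = 2 + Z (v(Z) = Z + 2 = 2 + Z)
C = 0 (C = 7 + (-3 - 1*4) = 7 + (-3 - 4) = 7 - 7 = 0)
g(d) = -1 - d/3 (g(d) = -(d + (2 + 1))/3 = -(d + 3)/3 = -(3 + d)/3 = -1 - d/3)
50*133 + g(C) = 50*133 + (-1 - ⅓*0) = 6650 + (-1 + 0) = 6650 - 1 = 6649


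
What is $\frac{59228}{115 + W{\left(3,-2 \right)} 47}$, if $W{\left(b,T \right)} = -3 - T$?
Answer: $871$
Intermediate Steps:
$\frac{59228}{115 + W{\left(3,-2 \right)} 47} = \frac{59228}{115 + \left(-3 - -2\right) 47} = \frac{59228}{115 + \left(-3 + 2\right) 47} = \frac{59228}{115 - 47} = \frac{59228}{68} = 59228 \cdot \frac{1}{68} = 871$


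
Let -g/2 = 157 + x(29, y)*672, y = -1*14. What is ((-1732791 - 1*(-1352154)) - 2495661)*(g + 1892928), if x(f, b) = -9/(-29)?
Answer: -157833142325580/29 ≈ -5.4425e+12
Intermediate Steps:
y = -14
x(f, b) = 9/29 (x(f, b) = -9*(-1/29) = 9/29)
g = -21202/29 (g = -2*(157 + (9/29)*672) = -2*(157 + 6048/29) = -2*10601/29 = -21202/29 ≈ -731.10)
((-1732791 - 1*(-1352154)) - 2495661)*(g + 1892928) = ((-1732791 - 1*(-1352154)) - 2495661)*(-21202/29 + 1892928) = ((-1732791 + 1352154) - 2495661)*(54873710/29) = (-380637 - 2495661)*(54873710/29) = -2876298*54873710/29 = -157833142325580/29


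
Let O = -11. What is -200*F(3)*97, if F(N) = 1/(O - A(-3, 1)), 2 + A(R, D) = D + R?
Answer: 19400/7 ≈ 2771.4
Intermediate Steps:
A(R, D) = -2 + D + R (A(R, D) = -2 + (D + R) = -2 + D + R)
F(N) = -1/7 (F(N) = 1/(-11 - (-2 + 1 - 3)) = 1/(-11 - 1*(-4)) = 1/(-11 + 4) = 1/(-7) = -1/7)
-200*F(3)*97 = -200*(-1/7)*97 = (200/7)*97 = 19400/7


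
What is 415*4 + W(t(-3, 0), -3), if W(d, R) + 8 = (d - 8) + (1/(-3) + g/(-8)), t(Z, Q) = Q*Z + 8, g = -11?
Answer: 39673/24 ≈ 1653.0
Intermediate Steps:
t(Z, Q) = 8 + Q*Z
W(d, R) = -359/24 + d (W(d, R) = -8 + ((d - 8) + (1/(-3) - 11/(-8))) = -8 + ((-8 + d) + (1*(-⅓) - 11*(-⅛))) = -8 + ((-8 + d) + (-⅓ + 11/8)) = -8 + ((-8 + d) + 25/24) = -8 + (-167/24 + d) = -359/24 + d)
415*4 + W(t(-3, 0), -3) = 415*4 + (-359/24 + (8 + 0*(-3))) = 1660 + (-359/24 + (8 + 0)) = 1660 + (-359/24 + 8) = 1660 - 167/24 = 39673/24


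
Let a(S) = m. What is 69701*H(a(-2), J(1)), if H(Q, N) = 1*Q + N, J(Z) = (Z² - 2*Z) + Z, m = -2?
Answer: -139402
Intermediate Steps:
J(Z) = Z² - Z
a(S) = -2
H(Q, N) = N + Q (H(Q, N) = Q + N = N + Q)
69701*H(a(-2), J(1)) = 69701*(1*(-1 + 1) - 2) = 69701*(1*0 - 2) = 69701*(0 - 2) = 69701*(-2) = -139402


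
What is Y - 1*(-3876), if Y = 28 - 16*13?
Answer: 3696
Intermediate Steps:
Y = -180 (Y = 28 - 208 = -180)
Y - 1*(-3876) = -180 - 1*(-3876) = -180 + 3876 = 3696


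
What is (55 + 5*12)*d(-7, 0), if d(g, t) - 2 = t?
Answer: 230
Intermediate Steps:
d(g, t) = 2 + t
(55 + 5*12)*d(-7, 0) = (55 + 5*12)*(2 + 0) = (55 + 60)*2 = 115*2 = 230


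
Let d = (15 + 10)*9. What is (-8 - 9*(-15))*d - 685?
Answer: 27890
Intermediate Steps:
d = 225 (d = 25*9 = 225)
(-8 - 9*(-15))*d - 685 = (-8 - 9*(-15))*225 - 685 = (-8 + 135)*225 - 685 = 127*225 - 685 = 28575 - 685 = 27890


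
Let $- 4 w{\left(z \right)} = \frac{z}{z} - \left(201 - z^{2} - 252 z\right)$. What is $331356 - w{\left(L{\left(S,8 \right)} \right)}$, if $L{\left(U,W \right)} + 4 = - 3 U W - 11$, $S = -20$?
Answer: $\frac{1658629}{4} \approx 4.1466 \cdot 10^{5}$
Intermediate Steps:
$L{\left(U,W \right)} = -15 - 3 U W$ ($L{\left(U,W \right)} = -4 + \left(- 3 U W - 11\right) = -4 - \left(11 + 3 U W\right) = -15 - 3 U W$)
$w{\left(z \right)} = 50 - 63 z - \frac{z^{2}}{4}$ ($w{\left(z \right)} = - \frac{\frac{z}{z} - \left(201 - z^{2} - 252 z\right)}{4} = - \frac{1 + \left(-201 + z^{2} + 252 z\right)}{4} = - \frac{-200 + z^{2} + 252 z}{4} = 50 - 63 z - \frac{z^{2}}{4}$)
$331356 - w{\left(L{\left(S,8 \right)} \right)} = 331356 - \left(50 - 63 \left(-15 - \left(-60\right) 8\right) - \frac{\left(-15 - \left(-60\right) 8\right)^{2}}{4}\right) = 331356 - \left(50 - 63 \left(-15 + 480\right) - \frac{\left(-15 + 480\right)^{2}}{4}\right) = 331356 - \left(50 - 29295 - \frac{465^{2}}{4}\right) = 331356 - \left(50 - 29295 - \frac{216225}{4}\right) = 331356 - - \frac{333205}{4} = 331356 + \frac{333205}{4} = \frac{1658629}{4}$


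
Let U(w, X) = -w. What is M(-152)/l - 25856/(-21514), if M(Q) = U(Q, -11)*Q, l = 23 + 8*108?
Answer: -237062592/9541459 ≈ -24.846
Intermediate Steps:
l = 887 (l = 23 + 864 = 887)
M(Q) = -Q² (M(Q) = (-Q)*Q = -Q²)
M(-152)/l - 25856/(-21514) = -1*(-152)²/887 - 25856/(-21514) = -1*23104*(1/887) - 25856*(-1/21514) = -23104*1/887 + 12928/10757 = -23104/887 + 12928/10757 = -237062592/9541459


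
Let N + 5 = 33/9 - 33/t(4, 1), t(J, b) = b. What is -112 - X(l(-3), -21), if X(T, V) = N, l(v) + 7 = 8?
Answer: -233/3 ≈ -77.667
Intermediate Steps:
l(v) = 1 (l(v) = -7 + 8 = 1)
N = -103/3 (N = -5 + (33/9 - 33/1) = -5 + (33*(1/9) - 33*1) = -5 + (11/3 - 33) = -5 - 88/3 = -103/3 ≈ -34.333)
X(T, V) = -103/3
-112 - X(l(-3), -21) = -112 - 1*(-103/3) = -112 + 103/3 = -233/3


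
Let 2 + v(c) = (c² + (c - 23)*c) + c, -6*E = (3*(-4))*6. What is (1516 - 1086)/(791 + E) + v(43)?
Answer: 2208680/803 ≈ 2750.5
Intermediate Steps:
E = 12 (E = -3*(-4)*6/6 = -(-2)*6 = -⅙*(-72) = 12)
v(c) = -2 + c + c² + c*(-23 + c) (v(c) = -2 + ((c² + (c - 23)*c) + c) = -2 + ((c² + (-23 + c)*c) + c) = -2 + ((c² + c*(-23 + c)) + c) = -2 + (c + c² + c*(-23 + c)) = -2 + c + c² + c*(-23 + c))
(1516 - 1086)/(791 + E) + v(43) = (1516 - 1086)/(791 + 12) + (-2 - 22*43 + 2*43²) = 430/803 + (-2 - 946 + 2*1849) = 430*(1/803) + (-2 - 946 + 3698) = 430/803 + 2750 = 2208680/803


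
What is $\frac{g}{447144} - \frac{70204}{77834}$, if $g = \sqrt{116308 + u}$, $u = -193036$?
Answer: $- \frac{35102}{38917} + \frac{i \sqrt{19182}}{223572} \approx -0.90197 + 0.00061948 i$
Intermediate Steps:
$g = 2 i \sqrt{19182}$ ($g = \sqrt{116308 - 193036} = \sqrt{-76728} = 2 i \sqrt{19182} \approx 277.0 i$)
$\frac{g}{447144} - \frac{70204}{77834} = \frac{2 i \sqrt{19182}}{447144} - \frac{70204}{77834} = 2 i \sqrt{19182} \cdot \frac{1}{447144} - \frac{35102}{38917} = \frac{i \sqrt{19182}}{223572} - \frac{35102}{38917} = - \frac{35102}{38917} + \frac{i \sqrt{19182}}{223572}$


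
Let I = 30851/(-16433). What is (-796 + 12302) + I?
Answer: 189047247/16433 ≈ 11504.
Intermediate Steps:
I = -30851/16433 (I = 30851*(-1/16433) = -30851/16433 ≈ -1.8774)
(-796 + 12302) + I = (-796 + 12302) - 30851/16433 = 11506 - 30851/16433 = 189047247/16433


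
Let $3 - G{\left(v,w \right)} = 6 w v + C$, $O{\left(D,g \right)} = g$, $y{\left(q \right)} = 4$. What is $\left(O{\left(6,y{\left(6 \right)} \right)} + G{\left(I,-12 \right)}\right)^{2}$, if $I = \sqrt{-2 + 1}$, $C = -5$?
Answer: $-5040 + 1728 i \approx -5040.0 + 1728.0 i$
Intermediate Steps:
$I = i$ ($I = \sqrt{-1} = i \approx 1.0 i$)
$G{\left(v,w \right)} = 8 - 6 v w$ ($G{\left(v,w \right)} = 3 - \left(6 w v - 5\right) = 3 - \left(6 v w - 5\right) = 3 - \left(-5 + 6 v w\right) = 8 - 6 v w$)
$\left(O{\left(6,y{\left(6 \right)} \right)} + G{\left(I,-12 \right)}\right)^{2} = \left(4 + \left(8 - 6 i \left(-12\right)\right)\right)^{2} = \left(4 + \left(8 + 72 i\right)\right)^{2} = \left(12 + 72 i\right)^{2}$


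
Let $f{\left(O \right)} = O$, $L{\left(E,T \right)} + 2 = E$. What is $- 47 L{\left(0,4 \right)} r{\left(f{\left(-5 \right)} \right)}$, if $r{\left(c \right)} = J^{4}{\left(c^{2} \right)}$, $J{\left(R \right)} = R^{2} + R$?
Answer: $16779587500000$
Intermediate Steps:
$L{\left(E,T \right)} = -2 + E$
$J{\left(R \right)} = R + R^{2}$
$r{\left(c \right)} = c^{8} \left(1 + c^{2}\right)^{4}$ ($r{\left(c \right)} = \left(c^{2} \left(1 + c^{2}\right)\right)^{4} = c^{8} \left(1 + c^{2}\right)^{4}$)
$- 47 L{\left(0,4 \right)} r{\left(f{\left(-5 \right)} \right)} = - 47 \left(-2 + 0\right) \left(-5\right)^{8} \left(1 + \left(-5\right)^{2}\right)^{4} = \left(-47\right) \left(-2\right) 390625 \left(1 + 25\right)^{4} = 94 \cdot 390625 \cdot 26^{4} = 94 \cdot 390625 \cdot 456976 = 94 \cdot 178506250000 = 16779587500000$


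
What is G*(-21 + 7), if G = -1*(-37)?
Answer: -518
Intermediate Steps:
G = 37
G*(-21 + 7) = 37*(-21 + 7) = 37*(-14) = -518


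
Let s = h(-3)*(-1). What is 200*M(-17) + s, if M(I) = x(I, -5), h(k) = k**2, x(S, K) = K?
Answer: -1009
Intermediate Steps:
M(I) = -5
s = -9 (s = (-3)**2*(-1) = 9*(-1) = -9)
200*M(-17) + s = 200*(-5) - 9 = -1000 - 9 = -1009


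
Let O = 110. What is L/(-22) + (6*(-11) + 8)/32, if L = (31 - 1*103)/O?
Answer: -17257/9680 ≈ -1.7827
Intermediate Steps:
L = -36/55 (L = (31 - 1*103)/110 = (31 - 103)*(1/110) = -72*1/110 = -36/55 ≈ -0.65455)
L/(-22) + (6*(-11) + 8)/32 = -36/55/(-22) + (6*(-11) + 8)/32 = -36/55*(-1/22) + (-66 + 8)*(1/32) = 18/605 - 58*1/32 = 18/605 - 29/16 = -17257/9680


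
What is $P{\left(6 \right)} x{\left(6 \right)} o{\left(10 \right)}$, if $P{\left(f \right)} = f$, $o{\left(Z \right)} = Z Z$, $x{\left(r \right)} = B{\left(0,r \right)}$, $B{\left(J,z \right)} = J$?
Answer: $0$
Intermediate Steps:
$x{\left(r \right)} = 0$
$o{\left(Z \right)} = Z^{2}$
$P{\left(6 \right)} x{\left(6 \right)} o{\left(10 \right)} = 6 \cdot 0 \cdot 10^{2} = 0 \cdot 100 = 0$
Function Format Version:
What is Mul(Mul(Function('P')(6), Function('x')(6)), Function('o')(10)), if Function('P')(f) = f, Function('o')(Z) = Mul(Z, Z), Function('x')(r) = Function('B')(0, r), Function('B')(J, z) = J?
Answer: 0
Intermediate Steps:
Function('x')(r) = 0
Function('o')(Z) = Pow(Z, 2)
Mul(Mul(Function('P')(6), Function('x')(6)), Function('o')(10)) = Mul(Mul(6, 0), Pow(10, 2)) = Mul(0, 100) = 0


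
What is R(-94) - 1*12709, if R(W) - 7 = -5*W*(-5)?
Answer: -15052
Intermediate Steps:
R(W) = 7 + 25*W (R(W) = 7 - 5*W*(-5) = 7 + 25*W)
R(-94) - 1*12709 = (7 + 25*(-94)) - 1*12709 = (7 - 2350) - 12709 = -2343 - 12709 = -15052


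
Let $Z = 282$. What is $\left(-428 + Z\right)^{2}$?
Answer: $21316$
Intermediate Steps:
$\left(-428 + Z\right)^{2} = \left(-428 + 282\right)^{2} = \left(-146\right)^{2} = 21316$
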